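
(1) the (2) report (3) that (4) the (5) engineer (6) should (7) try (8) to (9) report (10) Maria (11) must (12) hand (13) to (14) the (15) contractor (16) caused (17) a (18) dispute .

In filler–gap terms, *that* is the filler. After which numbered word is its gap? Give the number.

'that' functions as the direct object of 'hand'. It moves to the left edge, and the trace sits right after 'hand':
The report that the engineer should try to report Maria must hand ___ to the contractor caused a dispute.
'hand' is word 12.

12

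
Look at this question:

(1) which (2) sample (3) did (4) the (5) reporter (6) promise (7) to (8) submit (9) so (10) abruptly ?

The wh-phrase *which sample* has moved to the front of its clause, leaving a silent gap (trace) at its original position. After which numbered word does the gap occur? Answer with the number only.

8

Pre-movement form: The reporter did promise to submit which sample so abruptly.
'which sample' functions as the direct object of 'submit'. It moves to the left edge, and the trace sits right after 'submit':
Which sample did the reporter promise to submit ___ so abruptly?
'submit' is word 8.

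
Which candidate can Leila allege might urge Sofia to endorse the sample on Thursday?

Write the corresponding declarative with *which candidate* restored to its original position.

Leila can allege which candidate might urge Sofia to endorse the sample on Thursday.

'which candidate' is the subject of the clause embedded under 'allege'. It moves to the left edge, and the trace sits right after 'allege':
Which candidate can Leila allege ___ might urge Sofia to endorse the sample on Thursday?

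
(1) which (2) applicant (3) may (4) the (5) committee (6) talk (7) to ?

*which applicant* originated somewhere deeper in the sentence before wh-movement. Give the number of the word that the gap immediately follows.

7

In situ: The committee may talk to which applicant.
'which applicant' functions as the object of the preposition 'to'. Wh-movement fronts it, leaving a gap right after 'to':
Which applicant may the committee talk to ___?
'to' is word 7.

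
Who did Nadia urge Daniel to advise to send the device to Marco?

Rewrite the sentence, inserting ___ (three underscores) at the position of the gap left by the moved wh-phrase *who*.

Who did Nadia urge Daniel to advise ___ to send the device to Marco?

Before movement: Nadia did urge Daniel to advise who to send the device to Marco.
The filler 'who' is interpreted as the direct object of 'advise'. The gap is right after 'advise'.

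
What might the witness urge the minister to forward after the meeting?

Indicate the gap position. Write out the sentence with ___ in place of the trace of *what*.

What might the witness urge the minister to forward ___ after the meeting?

Pre-movement form: The witness might urge the minister to forward what after the meeting.
'what' is the direct object of 'forward'. The gap is right after 'forward'.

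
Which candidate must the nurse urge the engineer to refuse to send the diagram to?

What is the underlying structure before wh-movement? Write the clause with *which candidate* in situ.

'which candidate' functions as the object of the preposition 'to' (recipient of 'send'). It moves to the left edge, and the trace sits right after 'to':
Which candidate must the nurse urge the engineer to refuse to send the diagram to ___?

The nurse must urge the engineer to refuse to send the diagram to which candidate.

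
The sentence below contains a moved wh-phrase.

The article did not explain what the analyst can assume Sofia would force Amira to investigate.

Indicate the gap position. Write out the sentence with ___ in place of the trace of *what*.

Underlying clause: The analyst can assume Sofia would force Amira to investigate what.
'what' functions as the direct object of 'investigate'. The gap is right after 'investigate'.

The article did not explain what the analyst can assume Sofia would force Amira to investigate ___.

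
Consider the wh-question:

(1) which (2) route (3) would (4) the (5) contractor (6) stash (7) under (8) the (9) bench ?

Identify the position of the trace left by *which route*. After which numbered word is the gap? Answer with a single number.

6

In situ: The contractor would stash which route under the bench.
'which route' functions as the direct object of 'stash'. It moves to the left edge, and the trace sits right after 'stash':
Which route would the contractor stash ___ under the bench?
'stash' is word 6.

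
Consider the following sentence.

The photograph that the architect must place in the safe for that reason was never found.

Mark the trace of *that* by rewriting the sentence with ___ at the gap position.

The photograph that the architect must place ___ in the safe for that reason was never found.

'that' is the direct object of 'place'. The gap is right after 'place'.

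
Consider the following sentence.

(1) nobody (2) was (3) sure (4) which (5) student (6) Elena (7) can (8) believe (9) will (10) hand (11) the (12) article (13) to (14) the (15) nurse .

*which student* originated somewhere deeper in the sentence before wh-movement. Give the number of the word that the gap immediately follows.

Pre-movement form: Elena can believe which student will hand the article to the nurse.
'which student' functions as the subject of the clause embedded under 'believe'. It moves to the left edge, and the trace sits right after 'believe':
Nobody was sure which student Elena can believe ___ will hand the article to the nurse.
'believe' is word 8.

8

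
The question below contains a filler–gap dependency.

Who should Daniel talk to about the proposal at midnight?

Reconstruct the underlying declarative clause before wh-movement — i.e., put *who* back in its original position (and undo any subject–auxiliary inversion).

'who' is the object of the preposition 'to'. It moves to the left edge, and the trace sits right after 'to':
Who should Daniel talk to ___ about the proposal at midnight?

Daniel should talk to who about the proposal at midnight.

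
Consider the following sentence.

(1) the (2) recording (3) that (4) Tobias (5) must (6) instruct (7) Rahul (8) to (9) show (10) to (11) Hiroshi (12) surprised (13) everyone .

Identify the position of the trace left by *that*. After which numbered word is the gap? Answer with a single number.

9

'that' functions as the direct object of 'show'. It moves to the left edge, and the trace sits right after 'show':
The recording that Tobias must instruct Rahul to show ___ to Hiroshi surprised everyone.
'show' is word 9.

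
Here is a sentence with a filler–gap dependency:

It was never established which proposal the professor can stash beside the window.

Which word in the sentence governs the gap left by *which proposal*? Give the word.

Pre-movement form: The professor can stash which proposal beside the window.
'which proposal' functions as the direct object of 'stash'. Fronting leaves a gap immediately after 'stash':
It was never established which proposal the professor can stash ___ beside the window.

stash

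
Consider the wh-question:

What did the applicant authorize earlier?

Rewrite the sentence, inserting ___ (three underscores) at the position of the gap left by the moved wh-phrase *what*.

Before movement: The applicant did authorize what earlier.
'what' is the direct object of 'authorize'. The gap is right after 'authorize'.

What did the applicant authorize ___ earlier?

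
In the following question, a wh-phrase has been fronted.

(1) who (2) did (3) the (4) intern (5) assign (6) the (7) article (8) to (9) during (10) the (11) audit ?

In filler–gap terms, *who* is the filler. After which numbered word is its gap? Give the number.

Pre-movement form: The intern did assign the article to who during the audit.
The filler 'who' is interpreted as the object of the preposition 'to' (recipient of 'assign'). It moves to the left edge, and the trace sits right after 'to':
Who did the intern assign the article to ___ during the audit?
'to' is word 8.

8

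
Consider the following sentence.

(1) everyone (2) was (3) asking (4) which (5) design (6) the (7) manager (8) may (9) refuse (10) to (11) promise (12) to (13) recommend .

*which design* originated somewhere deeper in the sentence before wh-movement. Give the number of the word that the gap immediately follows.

Underlying clause: The manager may refuse to promise to recommend which design.
'which design' functions as the direct object of 'recommend'. It moves to the left edge, and the trace sits right after 'recommend':
Everyone was asking which design the manager may refuse to promise to recommend ___.
'recommend' is word 13.

13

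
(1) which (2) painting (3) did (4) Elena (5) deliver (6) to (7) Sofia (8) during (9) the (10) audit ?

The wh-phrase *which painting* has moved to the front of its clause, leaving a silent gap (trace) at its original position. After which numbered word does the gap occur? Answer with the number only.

Pre-movement form: Elena did deliver which painting to Sofia during the audit.
'which painting' is the direct object of 'deliver'. Fronting leaves a gap immediately after 'deliver':
Which painting did Elena deliver ___ to Sofia during the audit?
'deliver' is word 5.

5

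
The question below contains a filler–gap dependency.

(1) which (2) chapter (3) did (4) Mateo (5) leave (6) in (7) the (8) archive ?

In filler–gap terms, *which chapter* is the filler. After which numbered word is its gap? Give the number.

5

Pre-movement form: Mateo did leave which chapter in the archive.
'which chapter' functions as the direct object of 'leave'. Fronting leaves a gap immediately after 'leave':
Which chapter did Mateo leave ___ in the archive?
'leave' is word 5.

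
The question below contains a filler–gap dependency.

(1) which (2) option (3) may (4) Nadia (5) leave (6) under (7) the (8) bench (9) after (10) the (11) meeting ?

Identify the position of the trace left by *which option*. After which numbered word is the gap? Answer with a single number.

Pre-movement form: Nadia may leave which option under the bench after the meeting.
'which option' is the direct object of 'leave'. Fronting leaves a gap immediately after 'leave':
Which option may Nadia leave ___ under the bench after the meeting?
'leave' is word 5.

5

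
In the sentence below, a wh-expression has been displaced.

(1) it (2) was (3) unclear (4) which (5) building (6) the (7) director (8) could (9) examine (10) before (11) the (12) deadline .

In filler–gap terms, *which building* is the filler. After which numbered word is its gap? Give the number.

9

In situ: The director could examine which building before the deadline.
'which building' functions as the direct object of 'examine'. Fronting leaves a gap immediately after 'examine':
It was unclear which building the director could examine ___ before the deadline.
'examine' is word 9.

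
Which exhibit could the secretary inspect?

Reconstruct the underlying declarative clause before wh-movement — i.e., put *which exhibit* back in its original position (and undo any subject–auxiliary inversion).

The secretary could inspect which exhibit.

The filler 'which exhibit' is interpreted as the direct object of 'inspect'. It moves to the left edge, and the trace sits right after 'inspect':
Which exhibit could the secretary inspect ___?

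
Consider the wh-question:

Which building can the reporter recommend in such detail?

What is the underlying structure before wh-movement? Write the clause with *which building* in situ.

The reporter can recommend which building in such detail.

'which building' is the direct object of 'recommend'. It moves to the left edge, and the trace sits right after 'recommend':
Which building can the reporter recommend ___ in such detail?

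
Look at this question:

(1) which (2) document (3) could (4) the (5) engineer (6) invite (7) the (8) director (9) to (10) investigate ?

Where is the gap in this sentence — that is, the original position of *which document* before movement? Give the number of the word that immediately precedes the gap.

In situ: The engineer could invite the director to investigate which document.
'which document' is the direct object of 'investigate'. Wh-movement fronts it, leaving a gap right after 'investigate':
Which document could the engineer invite the director to investigate ___?
'investigate' is word 10.

10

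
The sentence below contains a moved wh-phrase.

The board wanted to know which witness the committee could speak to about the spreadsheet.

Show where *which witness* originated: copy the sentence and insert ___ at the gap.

Underlying clause: The committee could speak to which witness about the spreadsheet.
'which witness' functions as the object of the preposition 'to'. The gap is right after 'to'.

The board wanted to know which witness the committee could speak to ___ about the spreadsheet.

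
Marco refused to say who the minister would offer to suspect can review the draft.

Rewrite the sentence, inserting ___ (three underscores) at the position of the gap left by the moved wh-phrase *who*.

Underlying clause: The minister would offer to suspect who can review the draft.
The filler 'who' is interpreted as the subject of the clause embedded under 'suspect'. The gap is right after 'suspect'.

Marco refused to say who the minister would offer to suspect ___ can review the draft.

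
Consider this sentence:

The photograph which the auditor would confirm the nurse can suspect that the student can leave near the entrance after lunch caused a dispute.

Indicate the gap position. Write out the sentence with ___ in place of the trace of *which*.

'which' is the direct object of 'leave'. The gap is right after 'leave'.

The photograph which the auditor would confirm the nurse can suspect that the student can leave ___ near the entrance after lunch caused a dispute.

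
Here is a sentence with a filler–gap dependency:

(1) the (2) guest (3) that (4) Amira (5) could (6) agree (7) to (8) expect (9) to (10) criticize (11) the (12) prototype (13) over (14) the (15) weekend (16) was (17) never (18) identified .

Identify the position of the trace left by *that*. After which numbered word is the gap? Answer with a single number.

'that' functions as the direct object of 'expect'. Fronting leaves a gap immediately after 'expect':
The guest that Amira could agree to expect ___ to criticize the prototype over the weekend was never identified.
'expect' is word 8.

8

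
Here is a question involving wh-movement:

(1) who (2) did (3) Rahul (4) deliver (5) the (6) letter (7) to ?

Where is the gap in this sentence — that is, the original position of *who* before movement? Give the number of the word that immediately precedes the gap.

7

Before movement: Rahul did deliver the letter to who.
The filler 'who' is interpreted as the object of the preposition 'to' (recipient of 'deliver'). Wh-movement fronts it, leaving a gap right after 'to':
Who did Rahul deliver the letter to ___?
'to' is word 7.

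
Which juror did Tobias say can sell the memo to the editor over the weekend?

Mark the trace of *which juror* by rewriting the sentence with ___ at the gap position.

Which juror did Tobias say ___ can sell the memo to the editor over the weekend?

Pre-movement form: Tobias did say which juror can sell the memo to the editor over the weekend.
'which juror' is the subject of the clause embedded under 'say'. The gap is right after 'say'.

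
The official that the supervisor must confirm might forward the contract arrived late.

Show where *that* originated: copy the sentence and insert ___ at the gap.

The official that the supervisor must confirm ___ might forward the contract arrived late.

'that' functions as the subject of the clause embedded under 'confirm'. The gap is right after 'confirm'.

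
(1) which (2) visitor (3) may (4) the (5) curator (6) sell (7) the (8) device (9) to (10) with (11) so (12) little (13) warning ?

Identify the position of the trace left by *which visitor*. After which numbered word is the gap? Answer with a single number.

9

Pre-movement form: The curator may sell the device to which visitor with so little warning.
The filler 'which visitor' is interpreted as the object of the preposition 'to' (recipient of 'sell'). It moves to the left edge, and the trace sits right after 'to':
Which visitor may the curator sell the device to ___ with so little warning?
'to' is word 9.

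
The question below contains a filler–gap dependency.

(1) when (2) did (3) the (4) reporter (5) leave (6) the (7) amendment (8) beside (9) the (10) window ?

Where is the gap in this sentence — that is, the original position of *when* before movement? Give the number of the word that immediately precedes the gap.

10

Pre-movement form: The reporter did leave the amendment beside the window when.
The filler 'when' is interpreted as the temporal adjunct. Wh-movement fronts it, leaving a gap right after 'window':
When did the reporter leave the amendment beside the window ___?
'window' is word 10.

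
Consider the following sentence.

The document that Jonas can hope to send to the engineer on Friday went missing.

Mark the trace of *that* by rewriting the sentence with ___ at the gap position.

The filler 'that' is interpreted as the direct object of 'send'. The gap is right after 'send'.

The document that Jonas can hope to send ___ to the engineer on Friday went missing.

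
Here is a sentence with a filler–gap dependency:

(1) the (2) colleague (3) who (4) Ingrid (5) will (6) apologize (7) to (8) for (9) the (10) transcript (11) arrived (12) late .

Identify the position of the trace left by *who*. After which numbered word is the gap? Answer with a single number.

The filler 'who' is interpreted as the object of the preposition 'to'. Wh-movement fronts it, leaving a gap right after 'to':
The colleague who Ingrid will apologize to ___ for the transcript arrived late.
'to' is word 7.

7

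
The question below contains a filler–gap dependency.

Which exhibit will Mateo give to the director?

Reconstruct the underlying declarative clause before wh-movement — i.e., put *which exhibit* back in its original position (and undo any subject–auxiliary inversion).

The filler 'which exhibit' is interpreted as the direct object of 'give'. It moves to the left edge, and the trace sits right after 'give':
Which exhibit will Mateo give ___ to the director?

Mateo will give which exhibit to the director.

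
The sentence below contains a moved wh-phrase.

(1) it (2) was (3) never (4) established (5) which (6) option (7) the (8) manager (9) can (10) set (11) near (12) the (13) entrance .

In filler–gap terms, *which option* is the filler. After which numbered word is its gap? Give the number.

Underlying clause: The manager can set which option near the entrance.
'which option' functions as the direct object of 'set'. Fronting leaves a gap immediately after 'set':
It was never established which option the manager can set ___ near the entrance.
'set' is word 10.

10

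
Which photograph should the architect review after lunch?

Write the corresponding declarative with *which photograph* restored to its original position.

The filler 'which photograph' is interpreted as the direct object of 'review'. Fronting leaves a gap immediately after 'review':
Which photograph should the architect review ___ after lunch?

The architect should review which photograph after lunch.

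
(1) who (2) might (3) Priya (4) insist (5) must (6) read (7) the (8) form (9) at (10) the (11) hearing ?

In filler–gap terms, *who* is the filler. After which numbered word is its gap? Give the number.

4

Before movement: Priya might insist who must read the form at the hearing.
'who' is the subject of the clause embedded under 'insist'. It moves to the left edge, and the trace sits right after 'insist':
Who might Priya insist ___ must read the form at the hearing?
'insist' is word 4.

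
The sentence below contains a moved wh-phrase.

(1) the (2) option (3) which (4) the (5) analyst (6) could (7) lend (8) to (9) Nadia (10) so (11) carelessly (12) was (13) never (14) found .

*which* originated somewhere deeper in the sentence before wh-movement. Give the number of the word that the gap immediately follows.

'which' functions as the direct object of 'lend'. It moves to the left edge, and the trace sits right after 'lend':
The option which the analyst could lend ___ to Nadia so carelessly was never found.
'lend' is word 7.

7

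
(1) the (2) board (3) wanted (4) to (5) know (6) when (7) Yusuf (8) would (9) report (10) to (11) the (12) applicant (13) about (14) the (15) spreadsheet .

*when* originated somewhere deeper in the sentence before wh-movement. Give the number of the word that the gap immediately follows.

15

Before movement: Yusuf would report to the applicant about the spreadsheet when.
'when' functions as the temporal adjunct. Wh-movement fronts it, leaving a gap right after 'spreadsheet':
The board wanted to know when Yusuf would report to the applicant about the spreadsheet ___.
'spreadsheet' is word 15.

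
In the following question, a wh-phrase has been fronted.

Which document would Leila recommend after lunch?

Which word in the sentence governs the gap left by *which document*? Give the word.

recommend

Pre-movement form: Leila would recommend which document after lunch.
'which document' functions as the direct object of 'recommend'. Wh-movement fronts it, leaving a gap right after 'recommend':
Which document would Leila recommend ___ after lunch?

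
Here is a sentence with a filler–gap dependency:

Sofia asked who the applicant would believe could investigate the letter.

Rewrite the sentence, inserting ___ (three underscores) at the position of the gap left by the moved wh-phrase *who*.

Before movement: The applicant would believe who could investigate the letter.
The filler 'who' is interpreted as the subject of the clause embedded under 'believe'. The gap is right after 'believe'.

Sofia asked who the applicant would believe ___ could investigate the letter.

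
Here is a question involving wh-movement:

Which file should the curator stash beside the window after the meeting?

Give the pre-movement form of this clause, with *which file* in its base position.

The curator should stash which file beside the window after the meeting.

'which file' functions as the direct object of 'stash'. Fronting leaves a gap immediately after 'stash':
Which file should the curator stash ___ beside the window after the meeting?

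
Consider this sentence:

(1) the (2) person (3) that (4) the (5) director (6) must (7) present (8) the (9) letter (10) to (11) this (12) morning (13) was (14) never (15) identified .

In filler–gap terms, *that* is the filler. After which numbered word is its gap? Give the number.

10

The filler 'that' is interpreted as the object of the preposition 'to' (recipient of 'present'). It moves to the left edge, and the trace sits right after 'to':
The person that the director must present the letter to ___ this morning was never identified.
'to' is word 10.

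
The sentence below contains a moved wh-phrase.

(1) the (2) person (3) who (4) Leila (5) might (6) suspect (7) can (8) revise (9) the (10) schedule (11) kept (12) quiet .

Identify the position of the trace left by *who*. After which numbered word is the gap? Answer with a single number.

6

The filler 'who' is interpreted as the subject of the clause embedded under 'suspect'. Wh-movement fronts it, leaving a gap right after 'suspect':
The person who Leila might suspect ___ can revise the schedule kept quiet.
'suspect' is word 6.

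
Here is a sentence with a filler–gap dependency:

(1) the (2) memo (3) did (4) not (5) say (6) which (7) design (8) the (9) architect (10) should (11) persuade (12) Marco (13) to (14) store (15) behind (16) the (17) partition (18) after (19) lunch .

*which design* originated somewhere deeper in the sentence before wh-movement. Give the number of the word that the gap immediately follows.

Underlying clause: The architect should persuade Marco to store which design behind the partition after lunch.
The filler 'which design' is interpreted as the direct object of 'store'. Fronting leaves a gap immediately after 'store':
The memo did not say which design the architect should persuade Marco to store ___ behind the partition after lunch.
'store' is word 14.

14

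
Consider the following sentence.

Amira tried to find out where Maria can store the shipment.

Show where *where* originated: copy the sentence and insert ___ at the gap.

Amira tried to find out where Maria can store the shipment ___.

Underlying clause: Maria can store the shipment where.
'where' functions as the locative complement of 'store'. The gap is right after 'shipment'.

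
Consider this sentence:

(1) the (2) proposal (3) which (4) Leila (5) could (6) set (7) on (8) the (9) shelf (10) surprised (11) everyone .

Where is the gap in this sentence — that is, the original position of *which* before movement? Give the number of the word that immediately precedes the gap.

The filler 'which' is interpreted as the direct object of 'set'. It moves to the left edge, and the trace sits right after 'set':
The proposal which Leila could set ___ on the shelf surprised everyone.
'set' is word 6.

6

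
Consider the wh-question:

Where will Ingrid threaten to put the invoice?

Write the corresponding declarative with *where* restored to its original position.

Ingrid will threaten to put the invoice where.

'where' is the locative complement of 'put'. Wh-movement fronts it, leaving a gap right after 'invoice':
Where will Ingrid threaten to put the invoice ___?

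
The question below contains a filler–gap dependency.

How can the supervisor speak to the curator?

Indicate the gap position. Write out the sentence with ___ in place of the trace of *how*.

How can the supervisor speak to the curator ___?

In situ: The supervisor can speak to the curator how.
'how' functions as the manner adjunct. The gap is right after 'curator'.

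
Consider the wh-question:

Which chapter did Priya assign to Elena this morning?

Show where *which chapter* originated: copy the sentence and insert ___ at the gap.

Pre-movement form: Priya did assign which chapter to Elena this morning.
'which chapter' functions as the direct object of 'assign'. The gap is right after 'assign'.

Which chapter did Priya assign ___ to Elena this morning?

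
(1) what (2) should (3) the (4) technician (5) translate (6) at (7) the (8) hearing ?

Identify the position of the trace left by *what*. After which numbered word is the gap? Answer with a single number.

Before movement: The technician should translate what at the hearing.
The filler 'what' is interpreted as the direct object of 'translate'. It moves to the left edge, and the trace sits right after 'translate':
What should the technician translate ___ at the hearing?
'translate' is word 5.

5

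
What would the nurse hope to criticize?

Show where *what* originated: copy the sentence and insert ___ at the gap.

Before movement: The nurse would hope to criticize what.
'what' is the direct object of 'criticize'. The gap is right after 'criticize'.

What would the nurse hope to criticize ___?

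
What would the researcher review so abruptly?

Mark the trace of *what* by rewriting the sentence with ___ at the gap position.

What would the researcher review ___ so abruptly?

In situ: The researcher would review what so abruptly.
'what' is the direct object of 'review'. The gap is right after 'review'.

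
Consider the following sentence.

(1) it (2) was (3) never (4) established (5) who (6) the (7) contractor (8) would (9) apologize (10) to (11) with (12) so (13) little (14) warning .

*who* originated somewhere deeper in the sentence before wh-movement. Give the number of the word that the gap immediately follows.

Underlying clause: The contractor would apologize to who with so little warning.
The filler 'who' is interpreted as the object of the preposition 'to'. Fronting leaves a gap immediately after 'to':
It was never established who the contractor would apologize to ___ with so little warning.
'to' is word 10.

10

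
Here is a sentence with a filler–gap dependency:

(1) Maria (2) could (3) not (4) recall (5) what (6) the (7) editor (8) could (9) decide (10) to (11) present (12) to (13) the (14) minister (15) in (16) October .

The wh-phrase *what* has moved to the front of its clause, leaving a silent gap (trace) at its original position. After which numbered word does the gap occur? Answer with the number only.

Before movement: The editor could decide to present what to the minister in October.
The filler 'what' is interpreted as the direct object of 'present'. Wh-movement fronts it, leaving a gap right after 'present':
Maria could not recall what the editor could decide to present ___ to the minister in October.
'present' is word 11.

11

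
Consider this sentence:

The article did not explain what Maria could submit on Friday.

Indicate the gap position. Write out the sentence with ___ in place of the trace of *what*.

In situ: Maria could submit what on Friday.
'what' functions as the direct object of 'submit'. The gap is right after 'submit'.

The article did not explain what Maria could submit ___ on Friday.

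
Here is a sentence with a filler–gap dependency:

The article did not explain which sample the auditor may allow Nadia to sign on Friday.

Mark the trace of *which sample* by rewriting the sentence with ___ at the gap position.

In situ: The auditor may allow Nadia to sign which sample on Friday.
'which sample' functions as the direct object of 'sign'. The gap is right after 'sign'.

The article did not explain which sample the auditor may allow Nadia to sign ___ on Friday.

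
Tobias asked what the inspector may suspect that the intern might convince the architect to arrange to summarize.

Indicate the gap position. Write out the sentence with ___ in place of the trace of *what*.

Before movement: The inspector may suspect that the intern might convince the architect to arrange to summarize what.
'what' is the direct object of 'summarize'. The gap is right after 'summarize'.

Tobias asked what the inspector may suspect that the intern might convince the architect to arrange to summarize ___.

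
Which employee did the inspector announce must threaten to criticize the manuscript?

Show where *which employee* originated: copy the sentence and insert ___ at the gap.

Underlying clause: The inspector did announce which employee must threaten to criticize the manuscript.
'which employee' functions as the subject of the clause embedded under 'announce'. The gap is right after 'announce'.

Which employee did the inspector announce ___ must threaten to criticize the manuscript?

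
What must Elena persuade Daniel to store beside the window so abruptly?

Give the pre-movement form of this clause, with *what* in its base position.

Elena must persuade Daniel to store what beside the window so abruptly.

'what' is the direct object of 'store'. Fronting leaves a gap immediately after 'store':
What must Elena persuade Daniel to store ___ beside the window so abruptly?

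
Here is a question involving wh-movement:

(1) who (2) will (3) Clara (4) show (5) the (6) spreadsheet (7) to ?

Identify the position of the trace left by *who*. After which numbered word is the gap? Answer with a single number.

Underlying clause: Clara will show the spreadsheet to who.
The filler 'who' is interpreted as the object of the preposition 'to' (recipient of 'show'). It moves to the left edge, and the trace sits right after 'to':
Who will Clara show the spreadsheet to ___?
'to' is word 7.

7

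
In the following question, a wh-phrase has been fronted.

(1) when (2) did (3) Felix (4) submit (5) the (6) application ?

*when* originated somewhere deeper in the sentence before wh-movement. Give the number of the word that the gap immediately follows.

In situ: Felix did submit the application when.
'when' is the temporal adjunct. Fronting leaves a gap immediately after 'application':
When did Felix submit the application ___?
'application' is word 6.

6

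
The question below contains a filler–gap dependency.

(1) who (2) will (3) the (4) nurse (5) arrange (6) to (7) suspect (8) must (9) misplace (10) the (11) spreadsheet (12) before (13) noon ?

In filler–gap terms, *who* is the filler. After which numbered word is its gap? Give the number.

Underlying clause: The nurse will arrange to suspect who must misplace the spreadsheet before noon.
The filler 'who' is interpreted as the subject of the clause embedded under 'suspect'. It moves to the left edge, and the trace sits right after 'suspect':
Who will the nurse arrange to suspect ___ must misplace the spreadsheet before noon?
'suspect' is word 7.

7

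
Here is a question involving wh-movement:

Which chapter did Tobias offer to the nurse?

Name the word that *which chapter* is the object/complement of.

In situ: Tobias did offer which chapter to the nurse.
'which chapter' functions as the direct object of 'offer'. Fronting leaves a gap immediately after 'offer':
Which chapter did Tobias offer ___ to the nurse?

offer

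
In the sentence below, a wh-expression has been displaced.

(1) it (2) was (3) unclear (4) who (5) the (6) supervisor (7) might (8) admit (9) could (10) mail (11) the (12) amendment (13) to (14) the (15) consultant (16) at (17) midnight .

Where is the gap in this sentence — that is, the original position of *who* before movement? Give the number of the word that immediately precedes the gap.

Pre-movement form: The supervisor might admit who could mail the amendment to the consultant at midnight.
'who' is the subject of the clause embedded under 'admit'. It moves to the left edge, and the trace sits right after 'admit':
It was unclear who the supervisor might admit ___ could mail the amendment to the consultant at midnight.
'admit' is word 8.

8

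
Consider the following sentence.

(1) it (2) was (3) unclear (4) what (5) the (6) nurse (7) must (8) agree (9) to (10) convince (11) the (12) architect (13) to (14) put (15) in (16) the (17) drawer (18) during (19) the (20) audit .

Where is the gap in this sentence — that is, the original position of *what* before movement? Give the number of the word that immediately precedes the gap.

Before movement: The nurse must agree to convince the architect to put what in the drawer during the audit.
'what' functions as the direct object of 'put'. Fronting leaves a gap immediately after 'put':
It was unclear what the nurse must agree to convince the architect to put ___ in the drawer during the audit.
'put' is word 14.

14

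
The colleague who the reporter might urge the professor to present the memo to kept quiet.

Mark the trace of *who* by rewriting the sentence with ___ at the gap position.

The colleague who the reporter might urge the professor to present the memo to ___ kept quiet.

The filler 'who' is interpreted as the object of the preposition 'to' (recipient of 'present'). The gap is right after 'to'.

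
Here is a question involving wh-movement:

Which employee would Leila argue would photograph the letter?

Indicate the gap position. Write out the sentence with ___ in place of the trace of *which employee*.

Which employee would Leila argue ___ would photograph the letter?

Before movement: Leila would argue which employee would photograph the letter.
The filler 'which employee' is interpreted as the subject of the clause embedded under 'argue'. The gap is right after 'argue'.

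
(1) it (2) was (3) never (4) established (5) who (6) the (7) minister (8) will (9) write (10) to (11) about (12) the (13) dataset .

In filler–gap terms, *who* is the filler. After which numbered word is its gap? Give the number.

Underlying clause: The minister will write to who about the dataset.
The filler 'who' is interpreted as the object of the preposition 'to'. It moves to the left edge, and the trace sits right after 'to':
It was never established who the minister will write to ___ about the dataset.
'to' is word 10.

10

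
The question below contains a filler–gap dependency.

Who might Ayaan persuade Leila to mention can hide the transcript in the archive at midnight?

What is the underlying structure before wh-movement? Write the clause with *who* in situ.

The filler 'who' is interpreted as the subject of the clause embedded under 'mention'. It moves to the left edge, and the trace sits right after 'mention':
Who might Ayaan persuade Leila to mention ___ can hide the transcript in the archive at midnight?

Ayaan might persuade Leila to mention who can hide the transcript in the archive at midnight.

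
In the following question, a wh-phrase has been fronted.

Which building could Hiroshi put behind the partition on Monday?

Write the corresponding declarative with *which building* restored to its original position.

The filler 'which building' is interpreted as the direct object of 'put'. Fronting leaves a gap immediately after 'put':
Which building could Hiroshi put ___ behind the partition on Monday?

Hiroshi could put which building behind the partition on Monday.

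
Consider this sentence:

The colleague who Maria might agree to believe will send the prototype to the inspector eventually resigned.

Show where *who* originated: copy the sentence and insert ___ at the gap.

'who' functions as the subject of the clause embedded under 'believe'. The gap is right after 'believe'.

The colleague who Maria might agree to believe ___ will send the prototype to the inspector eventually resigned.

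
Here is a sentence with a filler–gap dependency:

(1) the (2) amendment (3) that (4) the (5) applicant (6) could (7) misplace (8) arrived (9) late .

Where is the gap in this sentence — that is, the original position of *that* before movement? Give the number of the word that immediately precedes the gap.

'that' functions as the direct object of 'misplace'. Fronting leaves a gap immediately after 'misplace':
The amendment that the applicant could misplace ___ arrived late.
'misplace' is word 7.

7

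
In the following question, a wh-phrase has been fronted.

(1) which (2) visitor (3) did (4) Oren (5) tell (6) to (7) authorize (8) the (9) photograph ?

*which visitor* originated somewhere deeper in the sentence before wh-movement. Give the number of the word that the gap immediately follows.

Underlying clause: Oren did tell which visitor to authorize the photograph.
'which visitor' is the direct object of 'tell'. Wh-movement fronts it, leaving a gap right after 'tell':
Which visitor did Oren tell ___ to authorize the photograph?
'tell' is word 5.

5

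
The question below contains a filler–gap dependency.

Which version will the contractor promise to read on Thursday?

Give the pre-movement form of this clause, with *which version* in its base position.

'which version' functions as the direct object of 'read'. Wh-movement fronts it, leaving a gap right after 'read':
Which version will the contractor promise to read ___ on Thursday?

The contractor will promise to read which version on Thursday.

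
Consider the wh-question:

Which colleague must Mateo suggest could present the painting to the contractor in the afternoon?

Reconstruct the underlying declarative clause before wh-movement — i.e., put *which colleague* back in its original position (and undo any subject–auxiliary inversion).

Mateo must suggest which colleague could present the painting to the contractor in the afternoon.

The filler 'which colleague' is interpreted as the subject of the clause embedded under 'suggest'. Wh-movement fronts it, leaving a gap right after 'suggest':
Which colleague must Mateo suggest ___ could present the painting to the contractor in the afternoon?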